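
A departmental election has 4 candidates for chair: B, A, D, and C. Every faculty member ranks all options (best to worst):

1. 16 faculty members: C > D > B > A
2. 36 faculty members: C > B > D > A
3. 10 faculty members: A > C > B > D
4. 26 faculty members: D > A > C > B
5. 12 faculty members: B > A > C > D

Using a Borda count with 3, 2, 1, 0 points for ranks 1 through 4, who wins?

C

B: 16·1 + 36·2 + 10·1 + 26·0 + 12·3 = 134
A: 16·0 + 36·0 + 10·3 + 26·2 + 12·2 = 106
D: 16·2 + 36·1 + 10·0 + 26·3 + 12·0 = 146
C: 16·3 + 36·3 + 10·2 + 26·1 + 12·1 = 214
C has the highest Borda score (214).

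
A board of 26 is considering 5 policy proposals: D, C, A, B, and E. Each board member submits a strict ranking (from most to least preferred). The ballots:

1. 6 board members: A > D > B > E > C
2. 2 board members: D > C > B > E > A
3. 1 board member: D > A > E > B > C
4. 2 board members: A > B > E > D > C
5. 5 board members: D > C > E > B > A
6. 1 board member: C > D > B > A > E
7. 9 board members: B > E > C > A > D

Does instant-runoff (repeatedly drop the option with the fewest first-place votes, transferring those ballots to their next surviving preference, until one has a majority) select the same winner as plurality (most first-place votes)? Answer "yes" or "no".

no

Instant-runoff — R1 D 8, C 1, A 8, B 9, E 0 (E out); R2 D 8, C 1, A 8, B 9 (C out); R3 D 9, A 8, B 9 (A out); R4 D 15, B 11 (D winner). Winner: D.
Plurality — first-place votes: D 8, C 1, A 8, B 9, E 0. Winner: B.
The two methods disagree.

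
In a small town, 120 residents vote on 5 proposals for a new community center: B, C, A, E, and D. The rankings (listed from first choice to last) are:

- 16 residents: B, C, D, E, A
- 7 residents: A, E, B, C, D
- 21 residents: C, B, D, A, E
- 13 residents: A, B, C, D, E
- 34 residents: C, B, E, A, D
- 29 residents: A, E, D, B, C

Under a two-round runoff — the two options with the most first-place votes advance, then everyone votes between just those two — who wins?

C

Round 1 first-place votes: B 16, C 55, A 49, E 0, D 0.
C and A advance.
Runoff: C is preferred to A by 71 voters; A by 49.
C wins the runoff.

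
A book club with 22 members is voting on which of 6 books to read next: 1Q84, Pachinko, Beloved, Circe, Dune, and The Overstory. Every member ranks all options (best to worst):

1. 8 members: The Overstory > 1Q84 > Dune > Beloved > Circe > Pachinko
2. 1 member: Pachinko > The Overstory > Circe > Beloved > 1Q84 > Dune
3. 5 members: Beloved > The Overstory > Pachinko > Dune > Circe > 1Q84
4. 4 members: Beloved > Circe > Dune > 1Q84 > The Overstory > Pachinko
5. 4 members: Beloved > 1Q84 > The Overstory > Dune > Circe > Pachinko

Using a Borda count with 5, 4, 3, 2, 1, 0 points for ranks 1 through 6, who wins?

1Q84: 8·4 + 1·1 + 5·0 + 4·2 + 4·4 = 57
Pachinko: 8·0 + 1·5 + 5·3 + 4·0 + 4·0 = 20
Beloved: 8·2 + 1·2 + 5·5 + 4·5 + 4·5 = 83
Circe: 8·1 + 1·3 + 5·1 + 4·4 + 4·1 = 36
Dune: 8·3 + 1·0 + 5·2 + 4·3 + 4·2 = 54
The Overstory: 8·5 + 1·4 + 5·4 + 4·1 + 4·3 = 80
Beloved has the highest Borda score (83).

Beloved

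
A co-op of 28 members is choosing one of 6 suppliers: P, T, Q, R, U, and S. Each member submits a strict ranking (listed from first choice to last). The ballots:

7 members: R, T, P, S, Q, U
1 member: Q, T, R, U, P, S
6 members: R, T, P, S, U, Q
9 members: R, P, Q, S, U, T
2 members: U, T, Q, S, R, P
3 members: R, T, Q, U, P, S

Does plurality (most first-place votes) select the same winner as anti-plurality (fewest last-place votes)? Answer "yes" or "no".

yes

Plurality — first-place votes: P 0, T 0, Q 1, R 25, U 2, S 0. Winner: R.
Anti-plurality — last-place votes: P 2, T 9, Q 6, R 0, U 7, S 4. Winner: R.
The two methods agree.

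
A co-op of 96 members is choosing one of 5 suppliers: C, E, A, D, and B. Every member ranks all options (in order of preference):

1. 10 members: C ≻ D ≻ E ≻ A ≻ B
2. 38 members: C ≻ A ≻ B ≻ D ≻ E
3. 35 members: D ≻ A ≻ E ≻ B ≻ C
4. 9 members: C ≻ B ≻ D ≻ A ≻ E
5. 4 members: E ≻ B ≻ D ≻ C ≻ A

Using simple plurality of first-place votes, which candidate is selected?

First-place votes: C 57, E 4, A 0, D 35, B 0.
C has the most first-place votes.

C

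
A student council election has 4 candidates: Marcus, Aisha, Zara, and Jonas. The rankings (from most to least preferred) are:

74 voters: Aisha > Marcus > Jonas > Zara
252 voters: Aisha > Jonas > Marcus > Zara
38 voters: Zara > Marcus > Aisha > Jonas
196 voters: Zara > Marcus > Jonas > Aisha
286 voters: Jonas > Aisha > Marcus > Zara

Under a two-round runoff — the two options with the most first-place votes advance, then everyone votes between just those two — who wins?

Jonas

Round 1 first-place votes: Marcus 0, Aisha 326, Zara 234, Jonas 286.
Aisha and Jonas advance.
Runoff: Aisha is preferred to Jonas by 364 voters; Jonas by 482.
Jonas wins the runoff.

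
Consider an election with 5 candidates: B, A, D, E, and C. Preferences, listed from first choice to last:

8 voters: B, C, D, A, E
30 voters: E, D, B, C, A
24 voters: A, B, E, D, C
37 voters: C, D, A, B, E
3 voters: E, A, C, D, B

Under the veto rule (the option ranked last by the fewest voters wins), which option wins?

Last-place votes: B 3, A 30, D 0, E 45, C 24.
D is ranked last by the fewest voters, so D wins.

D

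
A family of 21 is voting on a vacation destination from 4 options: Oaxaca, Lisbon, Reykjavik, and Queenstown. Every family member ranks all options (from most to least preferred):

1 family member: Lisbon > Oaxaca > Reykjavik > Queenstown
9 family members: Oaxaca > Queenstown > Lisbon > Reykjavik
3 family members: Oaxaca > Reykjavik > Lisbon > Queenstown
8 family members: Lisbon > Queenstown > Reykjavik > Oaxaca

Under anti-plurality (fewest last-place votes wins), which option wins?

Lisbon

Last-place votes: Oaxaca 8, Lisbon 0, Reykjavik 9, Queenstown 4.
Lisbon is ranked last by the fewest voters, so Lisbon wins.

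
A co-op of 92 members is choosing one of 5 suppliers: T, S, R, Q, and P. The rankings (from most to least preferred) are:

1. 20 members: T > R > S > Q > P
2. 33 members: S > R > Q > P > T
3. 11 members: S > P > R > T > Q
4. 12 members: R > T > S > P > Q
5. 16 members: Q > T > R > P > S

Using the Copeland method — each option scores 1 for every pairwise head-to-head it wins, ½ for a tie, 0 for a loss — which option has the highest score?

R

T: beats S and P; loses to R and Q → score 2.
S: beats Q and P; loses to T and R → score 2.
R: beats T, S, Q, and P → score 4.
Q: beats T and P; loses to S and R → score 2.
P: loses to T, S, R, and Q → score 0.
R has the best pairwise record.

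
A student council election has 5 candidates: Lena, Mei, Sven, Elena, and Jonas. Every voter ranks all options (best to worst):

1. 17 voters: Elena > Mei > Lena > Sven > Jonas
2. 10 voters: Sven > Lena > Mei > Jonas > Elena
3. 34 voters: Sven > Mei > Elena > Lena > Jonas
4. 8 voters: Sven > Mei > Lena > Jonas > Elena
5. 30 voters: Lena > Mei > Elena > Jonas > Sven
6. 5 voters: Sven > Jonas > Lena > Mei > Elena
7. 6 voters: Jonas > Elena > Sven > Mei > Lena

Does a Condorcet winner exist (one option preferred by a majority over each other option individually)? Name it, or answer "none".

Sven

Sven vs Lena: 63–47 for Sven.
Sven vs Mei: 63–47 for Sven.
Sven vs Elena: 57–53 for Sven.
Sven vs Jonas: 74–36 for Sven.
Sven beats every other option head-to-head.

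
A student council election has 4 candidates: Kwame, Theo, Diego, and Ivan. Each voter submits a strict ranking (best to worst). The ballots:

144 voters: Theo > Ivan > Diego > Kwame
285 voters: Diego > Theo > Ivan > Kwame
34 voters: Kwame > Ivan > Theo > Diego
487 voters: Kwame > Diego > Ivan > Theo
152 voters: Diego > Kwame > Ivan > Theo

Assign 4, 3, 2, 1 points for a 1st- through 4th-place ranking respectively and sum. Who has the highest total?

Diego

Kwame: 144·1 + 285·1 + 34·4 + 487·4 + 152·3 = 2969
Theo: 144·4 + 285·3 + 34·2 + 487·1 + 152·1 = 2138
Diego: 144·2 + 285·4 + 34·1 + 487·3 + 152·4 = 3531
Ivan: 144·3 + 285·2 + 34·3 + 487·2 + 152·2 = 2382
Diego has the highest Borda score (3531).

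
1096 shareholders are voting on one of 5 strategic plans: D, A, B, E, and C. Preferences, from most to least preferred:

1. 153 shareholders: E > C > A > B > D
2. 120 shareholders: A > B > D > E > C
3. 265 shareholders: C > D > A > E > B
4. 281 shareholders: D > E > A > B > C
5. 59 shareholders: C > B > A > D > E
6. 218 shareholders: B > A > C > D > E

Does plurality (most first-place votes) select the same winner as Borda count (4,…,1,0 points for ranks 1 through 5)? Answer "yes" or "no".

no

Plurality — first-place votes: D 281, A 120, B 218, E 153, C 324. Winner: C.
Borda — scores: D 2436, A 2650, B 1843, E 1840, C 2191. Winner: A.
The two methods disagree.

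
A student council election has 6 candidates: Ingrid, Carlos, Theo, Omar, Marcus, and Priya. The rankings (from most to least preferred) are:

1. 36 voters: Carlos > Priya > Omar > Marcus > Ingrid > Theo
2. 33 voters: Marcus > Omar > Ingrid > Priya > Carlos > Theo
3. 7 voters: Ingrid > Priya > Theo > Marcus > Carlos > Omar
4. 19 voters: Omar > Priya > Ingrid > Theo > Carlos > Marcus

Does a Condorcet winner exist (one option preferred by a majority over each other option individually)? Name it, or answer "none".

Omar vs Ingrid: 88–7 for Omar.
Omar vs Carlos: 52–43 for Omar.
Omar vs Theo: 88–7 for Omar.
Omar vs Marcus: 55–40 for Omar.
Omar vs Priya: 52–43 for Omar.
Omar beats every other option head-to-head.

Omar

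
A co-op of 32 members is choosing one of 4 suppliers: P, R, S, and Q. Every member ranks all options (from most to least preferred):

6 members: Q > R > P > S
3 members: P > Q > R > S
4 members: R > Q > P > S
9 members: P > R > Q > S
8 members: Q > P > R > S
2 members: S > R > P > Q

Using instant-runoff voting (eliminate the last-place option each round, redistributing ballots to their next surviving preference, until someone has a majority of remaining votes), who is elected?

Round 1: P 12, R 4, S 2, Q 14. Eliminate S.
Round 2: P 12, R 6, Q 14. Eliminate R.
Round 3: P 14, Q 18. Q has a majority.

Q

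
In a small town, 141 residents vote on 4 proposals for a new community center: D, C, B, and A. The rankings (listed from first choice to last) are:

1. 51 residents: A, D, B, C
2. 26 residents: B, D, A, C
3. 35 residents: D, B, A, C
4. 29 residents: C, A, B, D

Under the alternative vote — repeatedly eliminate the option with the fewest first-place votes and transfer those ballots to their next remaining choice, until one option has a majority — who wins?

Round 1: D 35, C 29, B 26, A 51. Eliminate B.
Round 2: D 61, C 29, A 51. Eliminate C.
Round 3: D 61, A 80. A has a majority.

A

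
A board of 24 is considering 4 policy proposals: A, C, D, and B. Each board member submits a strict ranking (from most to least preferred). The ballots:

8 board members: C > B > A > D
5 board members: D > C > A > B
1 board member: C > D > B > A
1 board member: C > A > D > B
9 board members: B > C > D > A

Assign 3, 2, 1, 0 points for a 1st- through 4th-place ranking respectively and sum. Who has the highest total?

C

A: 8·1 + 5·1 + 1·0 + 1·2 + 9·0 = 15
C: 8·3 + 5·2 + 1·3 + 1·3 + 9·2 = 58
D: 8·0 + 5·3 + 1·2 + 1·1 + 9·1 = 27
B: 8·2 + 5·0 + 1·1 + 1·0 + 9·3 = 44
C has the highest Borda score (58).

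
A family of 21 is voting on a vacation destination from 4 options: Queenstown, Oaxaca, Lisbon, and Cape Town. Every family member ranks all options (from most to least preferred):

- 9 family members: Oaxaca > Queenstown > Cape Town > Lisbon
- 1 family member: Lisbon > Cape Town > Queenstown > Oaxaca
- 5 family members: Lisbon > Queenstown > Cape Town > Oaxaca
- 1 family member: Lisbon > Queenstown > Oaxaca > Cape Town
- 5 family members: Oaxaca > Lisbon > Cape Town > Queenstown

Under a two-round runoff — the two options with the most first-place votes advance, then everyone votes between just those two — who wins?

Round 1 first-place votes: Queenstown 0, Oaxaca 14, Lisbon 7, Cape Town 0.
Oaxaca and Lisbon advance.
Runoff: Oaxaca is preferred to Lisbon by 14 voters; Lisbon by 7.
Oaxaca wins the runoff.

Oaxaca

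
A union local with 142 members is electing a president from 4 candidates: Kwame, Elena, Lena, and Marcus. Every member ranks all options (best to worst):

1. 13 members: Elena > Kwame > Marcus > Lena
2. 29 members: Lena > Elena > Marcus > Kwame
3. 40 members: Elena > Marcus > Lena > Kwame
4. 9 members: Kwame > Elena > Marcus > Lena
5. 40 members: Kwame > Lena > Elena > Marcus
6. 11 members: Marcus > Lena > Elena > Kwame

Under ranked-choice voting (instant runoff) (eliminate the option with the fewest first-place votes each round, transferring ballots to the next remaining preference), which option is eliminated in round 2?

Round 1: Kwame 49, Elena 53, Lena 29, Marcus 11. Eliminate Marcus.
Round 2: Kwame 49, Elena 53, Lena 40. Eliminate Lena.

Lena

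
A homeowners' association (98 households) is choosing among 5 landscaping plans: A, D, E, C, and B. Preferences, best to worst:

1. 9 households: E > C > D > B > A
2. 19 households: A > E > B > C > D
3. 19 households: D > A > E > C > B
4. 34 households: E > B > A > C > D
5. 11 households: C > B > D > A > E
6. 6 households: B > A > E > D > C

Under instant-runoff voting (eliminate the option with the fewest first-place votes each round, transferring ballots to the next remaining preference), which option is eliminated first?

B

Round 1: A 19, D 19, E 43, C 11, B 6. Eliminate B.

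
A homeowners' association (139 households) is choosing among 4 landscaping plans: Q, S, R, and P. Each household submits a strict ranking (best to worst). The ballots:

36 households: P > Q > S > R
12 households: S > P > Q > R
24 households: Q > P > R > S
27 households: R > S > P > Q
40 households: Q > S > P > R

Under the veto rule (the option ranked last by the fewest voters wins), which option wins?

P

Last-place votes: Q 27, S 24, R 88, P 0.
P is ranked last by the fewest voters, so P wins.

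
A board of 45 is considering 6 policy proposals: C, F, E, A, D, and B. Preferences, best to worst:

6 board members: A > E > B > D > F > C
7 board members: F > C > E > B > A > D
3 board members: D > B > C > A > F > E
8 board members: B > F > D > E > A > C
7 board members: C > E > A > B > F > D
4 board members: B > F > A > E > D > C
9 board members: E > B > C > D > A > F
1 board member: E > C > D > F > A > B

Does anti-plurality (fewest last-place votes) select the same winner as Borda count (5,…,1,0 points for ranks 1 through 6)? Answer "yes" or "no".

Anti-plurality — last-place votes: C 18, F 9, E 3, A 0, D 14, B 1. Winner: A.
Borda — scores: C 103, F 101, E 147, A 94, D 76, B 154. Winner: B.
The two methods disagree.

no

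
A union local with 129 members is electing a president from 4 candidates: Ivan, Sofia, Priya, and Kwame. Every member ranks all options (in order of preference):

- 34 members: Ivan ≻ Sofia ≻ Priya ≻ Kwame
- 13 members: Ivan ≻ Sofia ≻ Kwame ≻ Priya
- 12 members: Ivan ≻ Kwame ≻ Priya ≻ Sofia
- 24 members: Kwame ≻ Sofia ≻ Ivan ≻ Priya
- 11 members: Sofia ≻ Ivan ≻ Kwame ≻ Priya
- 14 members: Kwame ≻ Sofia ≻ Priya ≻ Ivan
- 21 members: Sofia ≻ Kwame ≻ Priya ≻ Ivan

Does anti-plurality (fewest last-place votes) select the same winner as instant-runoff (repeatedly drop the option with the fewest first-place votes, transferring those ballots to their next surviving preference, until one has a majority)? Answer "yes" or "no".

Anti-plurality — last-place votes: Ivan 35, Sofia 12, Priya 48, Kwame 34. Winner: Sofia.
Instant-runoff — R1 Ivan 59, Sofia 32, Priya 0, Kwame 38 (Priya out); R2 Ivan 59, Sofia 32, Kwame 38 (Sofia out); R3 Ivan 70, Kwame 59 (Ivan winner). Winner: Ivan.
The two methods disagree.

no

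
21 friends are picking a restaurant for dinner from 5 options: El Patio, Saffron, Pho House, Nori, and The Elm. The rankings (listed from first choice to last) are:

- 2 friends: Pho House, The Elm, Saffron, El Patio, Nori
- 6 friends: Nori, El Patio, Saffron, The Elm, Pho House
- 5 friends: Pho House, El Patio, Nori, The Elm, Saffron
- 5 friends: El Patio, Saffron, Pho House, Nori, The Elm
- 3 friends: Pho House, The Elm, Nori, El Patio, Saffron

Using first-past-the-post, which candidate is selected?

Pho House

First-place votes: El Patio 5, Saffron 0, Pho House 10, Nori 6, The Elm 0.
Pho House has the most first-place votes.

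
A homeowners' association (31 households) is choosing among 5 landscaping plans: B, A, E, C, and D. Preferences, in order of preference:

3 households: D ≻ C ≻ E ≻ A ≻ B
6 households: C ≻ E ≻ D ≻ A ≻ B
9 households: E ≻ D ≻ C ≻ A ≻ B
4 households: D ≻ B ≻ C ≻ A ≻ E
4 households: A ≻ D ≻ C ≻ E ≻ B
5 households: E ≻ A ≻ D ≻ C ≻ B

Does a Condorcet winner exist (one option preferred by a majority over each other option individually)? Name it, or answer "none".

Checking pairwise contests:
A beats B 27–4.
E beats A 23–8.
C beats E 17–14.
D beats C 25–6.
E beats D 20–11.
Every option loses at least one head-to-head, so there is no Condorcet winner.

none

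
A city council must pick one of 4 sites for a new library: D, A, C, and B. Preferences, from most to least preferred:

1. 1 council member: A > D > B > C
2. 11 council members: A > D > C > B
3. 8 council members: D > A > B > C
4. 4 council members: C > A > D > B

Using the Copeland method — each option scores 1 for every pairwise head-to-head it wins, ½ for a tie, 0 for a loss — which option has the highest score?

D: beats C and B; loses to A → score 2.
A: beats D, C, and B → score 3.
C: beats B; loses to D and A → score 1.
B: loses to D, A, and C → score 0.
A has the best pairwise record.

A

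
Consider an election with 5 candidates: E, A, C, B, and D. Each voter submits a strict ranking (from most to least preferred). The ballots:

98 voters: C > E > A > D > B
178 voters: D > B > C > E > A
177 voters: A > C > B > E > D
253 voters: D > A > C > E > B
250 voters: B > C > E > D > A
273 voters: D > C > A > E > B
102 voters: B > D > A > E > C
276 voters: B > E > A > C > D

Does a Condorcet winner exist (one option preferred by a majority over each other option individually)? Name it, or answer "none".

B

B vs E: 983–624 for B.
B vs A: 806–801 for B.
B vs C: 806–801 for B.
B vs D: 805–802 for B.
B beats every other option head-to-head.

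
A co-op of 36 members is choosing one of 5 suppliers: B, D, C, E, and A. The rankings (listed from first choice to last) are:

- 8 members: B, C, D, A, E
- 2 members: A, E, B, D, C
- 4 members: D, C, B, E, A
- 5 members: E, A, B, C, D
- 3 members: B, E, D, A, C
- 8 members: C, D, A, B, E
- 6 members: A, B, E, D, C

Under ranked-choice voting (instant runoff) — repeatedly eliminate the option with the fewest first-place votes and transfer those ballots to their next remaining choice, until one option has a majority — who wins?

C

Round 1: B 11, D 4, C 8, E 5, A 8. Eliminate D.
Round 2: B 11, C 12, E 5, A 8. Eliminate E.
Round 3: B 11, C 12, A 13. Eliminate B.
Round 4: C 20, A 16. C has a majority.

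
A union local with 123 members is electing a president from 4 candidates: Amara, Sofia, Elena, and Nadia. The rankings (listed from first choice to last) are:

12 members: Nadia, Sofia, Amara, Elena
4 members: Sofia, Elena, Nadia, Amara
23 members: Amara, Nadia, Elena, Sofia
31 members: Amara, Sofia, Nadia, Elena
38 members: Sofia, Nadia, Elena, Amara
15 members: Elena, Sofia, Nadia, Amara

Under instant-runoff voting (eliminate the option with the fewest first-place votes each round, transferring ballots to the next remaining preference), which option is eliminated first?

Nadia

Round 1: Amara 54, Sofia 42, Elena 15, Nadia 12. Eliminate Nadia.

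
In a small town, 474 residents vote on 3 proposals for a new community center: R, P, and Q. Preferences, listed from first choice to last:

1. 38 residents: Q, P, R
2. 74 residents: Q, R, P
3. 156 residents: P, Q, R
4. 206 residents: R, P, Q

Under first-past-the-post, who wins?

First-place votes: R 206, P 156, Q 112.
R has the most first-place votes.

R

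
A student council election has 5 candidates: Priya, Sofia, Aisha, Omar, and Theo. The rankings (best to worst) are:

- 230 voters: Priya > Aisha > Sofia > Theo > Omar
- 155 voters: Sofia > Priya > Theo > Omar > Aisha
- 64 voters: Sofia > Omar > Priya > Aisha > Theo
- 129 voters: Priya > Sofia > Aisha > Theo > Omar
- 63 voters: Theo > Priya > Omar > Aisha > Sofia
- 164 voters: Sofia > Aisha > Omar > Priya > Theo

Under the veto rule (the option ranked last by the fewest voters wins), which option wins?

Priya

Last-place votes: Priya 0, Sofia 63, Aisha 155, Omar 359, Theo 228.
Priya is ranked last by the fewest voters, so Priya wins.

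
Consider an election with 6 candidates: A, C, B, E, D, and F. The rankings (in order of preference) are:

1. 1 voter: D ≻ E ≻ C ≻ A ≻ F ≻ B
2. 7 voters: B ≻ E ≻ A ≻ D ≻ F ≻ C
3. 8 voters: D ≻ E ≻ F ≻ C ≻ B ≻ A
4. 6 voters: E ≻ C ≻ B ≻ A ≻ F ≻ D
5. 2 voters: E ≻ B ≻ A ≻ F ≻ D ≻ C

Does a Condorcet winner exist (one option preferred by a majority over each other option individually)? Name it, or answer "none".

E

E vs A: 24–0 for E.
E vs C: 24–0 for E.
E vs B: 17–7 for E.
E vs D: 15–9 for E.
E vs F: 24–0 for E.
E beats every other option head-to-head.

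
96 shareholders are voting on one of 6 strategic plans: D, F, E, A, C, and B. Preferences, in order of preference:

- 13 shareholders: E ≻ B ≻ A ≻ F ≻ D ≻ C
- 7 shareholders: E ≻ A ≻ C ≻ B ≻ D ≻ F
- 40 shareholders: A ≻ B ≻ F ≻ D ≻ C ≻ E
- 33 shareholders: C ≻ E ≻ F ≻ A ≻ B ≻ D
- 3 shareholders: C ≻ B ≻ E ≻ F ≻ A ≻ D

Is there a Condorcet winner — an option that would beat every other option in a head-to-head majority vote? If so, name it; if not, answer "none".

Checking pairwise contests:
F beats D 89–7.
E beats F 56–40.
C beats E 76–20.
E beats A 56–40.
D beats C 53–43.
E beats B 53–43.
Every option loses at least one head-to-head, so there is no Condorcet winner.

none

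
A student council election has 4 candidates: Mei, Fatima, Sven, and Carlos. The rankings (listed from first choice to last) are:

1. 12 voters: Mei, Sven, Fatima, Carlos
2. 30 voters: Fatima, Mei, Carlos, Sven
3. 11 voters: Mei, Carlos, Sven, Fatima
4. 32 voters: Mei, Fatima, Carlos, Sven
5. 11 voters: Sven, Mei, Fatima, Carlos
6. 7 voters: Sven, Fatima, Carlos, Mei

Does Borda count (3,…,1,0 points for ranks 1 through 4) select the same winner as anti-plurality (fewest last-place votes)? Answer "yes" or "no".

Borda — scores: Mei 247, Fatima 191, Sven 89, Carlos 91. Winner: Mei.
Anti-plurality — last-place votes: Mei 7, Fatima 11, Sven 62, Carlos 23. Winner: Mei.
The two methods agree.

yes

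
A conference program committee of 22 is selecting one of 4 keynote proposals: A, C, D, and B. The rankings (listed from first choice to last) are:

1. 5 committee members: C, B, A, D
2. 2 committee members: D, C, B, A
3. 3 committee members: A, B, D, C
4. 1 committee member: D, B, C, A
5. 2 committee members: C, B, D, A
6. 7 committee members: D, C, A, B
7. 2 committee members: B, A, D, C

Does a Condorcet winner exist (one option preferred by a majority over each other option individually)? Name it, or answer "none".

none

Checking pairwise contests:
C beats A 17–5.
D beats C 15–7.
B beats D 12–10.
C beats B 16–6.
Every option loses at least one head-to-head, so there is no Condorcet winner.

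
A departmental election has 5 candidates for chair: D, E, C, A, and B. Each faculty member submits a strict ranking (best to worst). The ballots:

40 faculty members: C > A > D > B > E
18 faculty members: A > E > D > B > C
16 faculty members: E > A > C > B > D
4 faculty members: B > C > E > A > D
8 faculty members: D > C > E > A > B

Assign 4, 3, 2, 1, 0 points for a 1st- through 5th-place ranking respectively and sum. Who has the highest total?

A

D: 40·2 + 18·2 + 16·0 + 4·0 + 8·4 = 148
E: 40·0 + 18·3 + 16·4 + 4·2 + 8·2 = 142
C: 40·4 + 18·0 + 16·2 + 4·3 + 8·3 = 228
A: 40·3 + 18·4 + 16·3 + 4·1 + 8·1 = 252
B: 40·1 + 18·1 + 16·1 + 4·4 + 8·0 = 90
A has the highest Borda score (252).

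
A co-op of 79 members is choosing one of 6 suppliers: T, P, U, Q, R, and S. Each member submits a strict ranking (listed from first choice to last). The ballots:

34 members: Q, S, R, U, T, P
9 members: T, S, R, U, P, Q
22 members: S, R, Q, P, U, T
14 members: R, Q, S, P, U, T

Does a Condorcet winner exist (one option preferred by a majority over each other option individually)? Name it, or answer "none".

none

Checking pairwise contests:
U beats T 70–9.
T beats P 43–36.
Q beats U 70–9.
R beats Q 45–34.
S beats R 65–14.
Q beats S 48–31.
Every option loses at least one head-to-head, so there is no Condorcet winner.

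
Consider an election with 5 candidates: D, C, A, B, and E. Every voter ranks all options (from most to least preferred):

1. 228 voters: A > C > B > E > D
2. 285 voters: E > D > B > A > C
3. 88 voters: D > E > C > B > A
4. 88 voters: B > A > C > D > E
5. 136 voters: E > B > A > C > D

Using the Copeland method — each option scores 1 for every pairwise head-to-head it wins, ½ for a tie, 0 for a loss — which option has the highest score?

E

D: loses to C, A, B, and E → score 0.
C: beats D; loses to A, B, and E → score 1.
A: beats D and C; loses to B and E → score 2.
B: beats D, C, and A; loses to E → score 3.
E: beats D, C, A, and B → score 4.
E has the best pairwise record.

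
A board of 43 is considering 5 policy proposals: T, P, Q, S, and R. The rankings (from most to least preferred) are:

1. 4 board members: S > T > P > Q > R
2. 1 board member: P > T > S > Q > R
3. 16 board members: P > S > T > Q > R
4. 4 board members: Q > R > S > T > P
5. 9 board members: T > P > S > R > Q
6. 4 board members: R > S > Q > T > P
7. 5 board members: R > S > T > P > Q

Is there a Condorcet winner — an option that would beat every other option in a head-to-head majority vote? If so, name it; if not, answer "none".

none

Checking pairwise contests:
S beats T 33–10.
T beats P 26–17.
T beats Q 35–8.
P beats S 26–17.
T beats R 30–13.
Every option loses at least one head-to-head, so there is no Condorcet winner.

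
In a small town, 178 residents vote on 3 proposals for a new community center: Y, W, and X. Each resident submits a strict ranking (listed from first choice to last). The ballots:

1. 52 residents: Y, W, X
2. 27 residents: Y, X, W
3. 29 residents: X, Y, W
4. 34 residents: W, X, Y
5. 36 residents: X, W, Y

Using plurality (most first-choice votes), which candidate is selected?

Y

First-place votes: Y 79, W 34, X 65.
Y has the most first-place votes.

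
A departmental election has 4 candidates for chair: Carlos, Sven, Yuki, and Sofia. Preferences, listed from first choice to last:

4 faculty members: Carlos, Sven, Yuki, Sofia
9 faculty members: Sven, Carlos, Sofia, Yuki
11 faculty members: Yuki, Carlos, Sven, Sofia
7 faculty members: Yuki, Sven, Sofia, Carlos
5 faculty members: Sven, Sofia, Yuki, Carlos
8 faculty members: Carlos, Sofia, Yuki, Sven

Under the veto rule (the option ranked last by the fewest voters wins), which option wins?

Sven

Last-place votes: Carlos 12, Sven 8, Yuki 9, Sofia 15.
Sven is ranked last by the fewest voters, so Sven wins.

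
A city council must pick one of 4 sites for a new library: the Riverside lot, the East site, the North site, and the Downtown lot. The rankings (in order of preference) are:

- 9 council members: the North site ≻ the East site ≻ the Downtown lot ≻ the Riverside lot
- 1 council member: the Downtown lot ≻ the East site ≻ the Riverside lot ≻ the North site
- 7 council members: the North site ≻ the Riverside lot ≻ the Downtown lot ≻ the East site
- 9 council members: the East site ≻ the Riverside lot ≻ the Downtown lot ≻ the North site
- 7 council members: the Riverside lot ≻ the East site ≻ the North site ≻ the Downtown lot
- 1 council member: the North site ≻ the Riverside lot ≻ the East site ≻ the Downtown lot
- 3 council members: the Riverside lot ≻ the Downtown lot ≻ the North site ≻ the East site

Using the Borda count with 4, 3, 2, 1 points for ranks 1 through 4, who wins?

the Riverside lot: 9·1 + 1·2 + 7·3 + 9·3 + 7·4 + 1·3 + 3·4 = 102
the East site: 9·3 + 1·3 + 7·1 + 9·4 + 7·3 + 1·2 + 3·1 = 99
the North site: 9·4 + 1·1 + 7·4 + 9·1 + 7·2 + 1·4 + 3·2 = 98
the Downtown lot: 9·2 + 1·4 + 7·2 + 9·2 + 7·1 + 1·1 + 3·3 = 71
the Riverside lot has the highest Borda score (102).

the Riverside lot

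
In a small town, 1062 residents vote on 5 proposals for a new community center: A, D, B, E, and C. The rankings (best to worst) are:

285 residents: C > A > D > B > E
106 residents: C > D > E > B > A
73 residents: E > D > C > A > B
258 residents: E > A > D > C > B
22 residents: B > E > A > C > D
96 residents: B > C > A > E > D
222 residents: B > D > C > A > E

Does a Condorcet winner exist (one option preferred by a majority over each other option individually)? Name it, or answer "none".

none

Checking pairwise contests:
C beats A 782–280.
A beats D 661–401.
A beats B 616–446.
A beats E 603–459.
D beats C 553–509.
Every option loses at least one head-to-head, so there is no Condorcet winner.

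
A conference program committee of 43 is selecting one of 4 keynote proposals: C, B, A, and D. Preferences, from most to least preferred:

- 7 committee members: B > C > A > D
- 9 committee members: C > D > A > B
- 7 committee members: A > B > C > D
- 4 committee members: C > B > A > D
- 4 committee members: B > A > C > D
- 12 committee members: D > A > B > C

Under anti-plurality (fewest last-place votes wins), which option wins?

Last-place votes: C 12, B 9, A 0, D 22.
A is ranked last by the fewest voters, so A wins.

A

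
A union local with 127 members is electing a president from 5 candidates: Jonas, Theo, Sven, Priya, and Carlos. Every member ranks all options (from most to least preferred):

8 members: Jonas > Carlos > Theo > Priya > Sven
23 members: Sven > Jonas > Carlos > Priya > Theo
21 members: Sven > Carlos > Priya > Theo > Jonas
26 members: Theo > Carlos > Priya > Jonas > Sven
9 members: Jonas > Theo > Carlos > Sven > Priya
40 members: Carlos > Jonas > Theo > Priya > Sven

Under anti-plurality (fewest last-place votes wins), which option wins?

Last-place votes: Jonas 21, Theo 23, Sven 74, Priya 9, Carlos 0.
Carlos is ranked last by the fewest voters, so Carlos wins.

Carlos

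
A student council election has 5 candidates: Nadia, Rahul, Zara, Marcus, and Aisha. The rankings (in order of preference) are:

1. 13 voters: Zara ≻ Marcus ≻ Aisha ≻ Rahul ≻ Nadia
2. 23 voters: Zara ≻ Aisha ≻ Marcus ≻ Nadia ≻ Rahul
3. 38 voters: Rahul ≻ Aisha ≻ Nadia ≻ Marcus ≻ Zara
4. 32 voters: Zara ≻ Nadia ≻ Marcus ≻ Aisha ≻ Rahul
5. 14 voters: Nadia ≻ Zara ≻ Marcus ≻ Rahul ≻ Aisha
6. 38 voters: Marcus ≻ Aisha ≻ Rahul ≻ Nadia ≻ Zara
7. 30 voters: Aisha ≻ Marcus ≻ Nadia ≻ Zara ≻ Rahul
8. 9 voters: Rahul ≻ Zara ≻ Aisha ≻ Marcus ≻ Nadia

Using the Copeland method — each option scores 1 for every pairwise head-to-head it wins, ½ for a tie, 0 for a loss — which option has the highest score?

Aisha

Nadia: beats Rahul and Zara; loses to Marcus and Aisha → score 2.
Rahul: loses to Nadia, Zara, Marcus, and Aisha → score 0.
Zara: beats Rahul; loses to Nadia, Marcus, and Aisha → score 1.
Marcus: beats Nadia, Rahul, and Zara; loses to Aisha → score 3.
Aisha: beats Nadia, Rahul, Zara, and Marcus → score 4.
Aisha has the best pairwise record.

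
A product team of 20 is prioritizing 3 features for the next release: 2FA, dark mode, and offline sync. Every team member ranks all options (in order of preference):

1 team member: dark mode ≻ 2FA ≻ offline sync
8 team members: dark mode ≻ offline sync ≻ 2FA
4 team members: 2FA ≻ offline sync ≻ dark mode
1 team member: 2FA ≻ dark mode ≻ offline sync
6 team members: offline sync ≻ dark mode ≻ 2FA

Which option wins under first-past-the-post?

First-place votes: 2FA 5, dark mode 9, offline sync 6.
dark mode has the most first-place votes.

dark mode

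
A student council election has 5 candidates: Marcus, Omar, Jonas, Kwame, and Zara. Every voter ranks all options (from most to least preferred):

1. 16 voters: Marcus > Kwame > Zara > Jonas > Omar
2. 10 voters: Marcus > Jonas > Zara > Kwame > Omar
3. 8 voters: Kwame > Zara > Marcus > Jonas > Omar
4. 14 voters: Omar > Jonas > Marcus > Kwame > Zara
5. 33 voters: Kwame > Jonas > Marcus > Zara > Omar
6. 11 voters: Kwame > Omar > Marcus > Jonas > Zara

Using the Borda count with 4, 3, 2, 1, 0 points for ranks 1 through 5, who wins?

Marcus: 16·4 + 10·4 + 8·2 + 14·2 + 33·2 + 11·2 = 236
Omar: 16·0 + 10·0 + 8·0 + 14·4 + 33·0 + 11·3 = 89
Jonas: 16·1 + 10·3 + 8·1 + 14·3 + 33·3 + 11·1 = 206
Kwame: 16·3 + 10·1 + 8·4 + 14·1 + 33·4 + 11·4 = 280
Zara: 16·2 + 10·2 + 8·3 + 14·0 + 33·1 + 11·0 = 109
Kwame has the highest Borda score (280).

Kwame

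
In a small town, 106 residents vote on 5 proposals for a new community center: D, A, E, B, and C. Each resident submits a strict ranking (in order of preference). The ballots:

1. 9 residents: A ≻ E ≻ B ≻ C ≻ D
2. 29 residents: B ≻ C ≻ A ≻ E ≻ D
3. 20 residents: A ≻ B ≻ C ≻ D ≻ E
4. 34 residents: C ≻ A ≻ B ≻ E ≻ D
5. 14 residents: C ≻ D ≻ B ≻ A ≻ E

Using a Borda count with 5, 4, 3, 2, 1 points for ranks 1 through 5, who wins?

D: 9·1 + 29·1 + 20·2 + 34·1 + 14·4 = 168
A: 9·5 + 29·3 + 20·5 + 34·4 + 14·2 = 396
E: 9·4 + 29·2 + 20·1 + 34·2 + 14·1 = 196
B: 9·3 + 29·5 + 20·4 + 34·3 + 14·3 = 396
C: 9·2 + 29·4 + 20·3 + 34·5 + 14·5 = 434
C has the highest Borda score (434).

C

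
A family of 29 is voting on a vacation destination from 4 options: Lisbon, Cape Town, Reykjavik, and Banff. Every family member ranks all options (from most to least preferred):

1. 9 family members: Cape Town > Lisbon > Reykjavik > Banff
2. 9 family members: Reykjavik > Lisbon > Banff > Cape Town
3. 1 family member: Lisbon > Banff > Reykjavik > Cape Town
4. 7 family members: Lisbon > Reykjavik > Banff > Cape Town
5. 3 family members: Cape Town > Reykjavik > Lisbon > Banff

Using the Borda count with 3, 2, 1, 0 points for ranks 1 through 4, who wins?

Lisbon: 9·2 + 9·2 + 1·3 + 7·3 + 3·1 = 63
Cape Town: 9·3 + 9·0 + 1·0 + 7·0 + 3·3 = 36
Reykjavik: 9·1 + 9·3 + 1·1 + 7·2 + 3·2 = 57
Banff: 9·0 + 9·1 + 1·2 + 7·1 + 3·0 = 18
Lisbon has the highest Borda score (63).

Lisbon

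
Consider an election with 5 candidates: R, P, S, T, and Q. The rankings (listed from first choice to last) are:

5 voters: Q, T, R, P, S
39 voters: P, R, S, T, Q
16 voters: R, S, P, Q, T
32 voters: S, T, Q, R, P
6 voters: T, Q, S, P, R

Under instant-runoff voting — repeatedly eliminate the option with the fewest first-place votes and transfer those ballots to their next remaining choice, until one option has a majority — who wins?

S

Round 1: R 16, P 39, S 32, T 6, Q 5. Eliminate Q.
Round 2: R 16, P 39, S 32, T 11. Eliminate T.
Round 3: R 21, P 39, S 38. Eliminate R.
Round 4: P 44, S 54. S has a majority.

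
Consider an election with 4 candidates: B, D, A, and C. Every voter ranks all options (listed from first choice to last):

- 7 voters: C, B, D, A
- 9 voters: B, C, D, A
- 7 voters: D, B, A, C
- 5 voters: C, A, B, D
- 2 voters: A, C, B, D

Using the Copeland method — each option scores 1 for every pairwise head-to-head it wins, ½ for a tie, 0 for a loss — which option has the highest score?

B

B: beats D, A, and C → score 3.
D: beats A; loses to B and C → score 1.
A: loses to B, D, and C → score 0.
C: beats D and A; loses to B → score 2.
B has the best pairwise record.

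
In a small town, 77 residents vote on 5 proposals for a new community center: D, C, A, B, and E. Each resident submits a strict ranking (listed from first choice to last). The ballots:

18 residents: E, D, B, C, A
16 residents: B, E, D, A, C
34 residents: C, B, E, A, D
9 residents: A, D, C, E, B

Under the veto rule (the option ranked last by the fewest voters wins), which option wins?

Last-place votes: D 34, C 16, A 18, B 9, E 0.
E is ranked last by the fewest voters, so E wins.

E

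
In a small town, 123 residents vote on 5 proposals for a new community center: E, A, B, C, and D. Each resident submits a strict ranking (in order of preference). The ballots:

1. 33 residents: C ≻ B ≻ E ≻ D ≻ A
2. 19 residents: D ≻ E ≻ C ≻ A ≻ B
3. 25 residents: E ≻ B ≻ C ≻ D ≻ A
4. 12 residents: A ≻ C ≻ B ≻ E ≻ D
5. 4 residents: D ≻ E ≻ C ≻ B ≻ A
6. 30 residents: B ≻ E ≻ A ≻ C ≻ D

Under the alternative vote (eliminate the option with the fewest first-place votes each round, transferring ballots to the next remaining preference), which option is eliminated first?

Round 1: E 25, A 12, B 30, C 33, D 23. Eliminate A.

A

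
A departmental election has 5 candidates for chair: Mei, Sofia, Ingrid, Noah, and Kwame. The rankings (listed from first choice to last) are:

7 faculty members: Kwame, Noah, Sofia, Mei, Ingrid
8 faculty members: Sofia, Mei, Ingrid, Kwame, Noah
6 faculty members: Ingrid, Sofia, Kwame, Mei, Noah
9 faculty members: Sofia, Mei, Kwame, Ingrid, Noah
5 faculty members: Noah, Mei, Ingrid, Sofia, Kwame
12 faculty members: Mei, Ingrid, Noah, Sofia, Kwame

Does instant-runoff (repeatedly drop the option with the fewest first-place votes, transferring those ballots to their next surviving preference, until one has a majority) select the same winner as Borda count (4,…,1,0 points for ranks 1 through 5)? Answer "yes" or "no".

Instant-runoff — R1 Mei 12, Sofia 17, Ingrid 6, Noah 5, Kwame 7 (Noah out); R2 Mei 17, Sofia 17, Ingrid 6, Kwame 7 (Ingrid out); R3 Mei 17, Sofia 23, Kwame 7 (Kwame out); R4 Mei 17, Sofia 30 (Sofia winner). Winner: Sofia.
Borda — scores: Mei 127, Sofia 117, Ingrid 95, Noah 65, Kwame 66. Winner: Mei.
The two methods disagree.

no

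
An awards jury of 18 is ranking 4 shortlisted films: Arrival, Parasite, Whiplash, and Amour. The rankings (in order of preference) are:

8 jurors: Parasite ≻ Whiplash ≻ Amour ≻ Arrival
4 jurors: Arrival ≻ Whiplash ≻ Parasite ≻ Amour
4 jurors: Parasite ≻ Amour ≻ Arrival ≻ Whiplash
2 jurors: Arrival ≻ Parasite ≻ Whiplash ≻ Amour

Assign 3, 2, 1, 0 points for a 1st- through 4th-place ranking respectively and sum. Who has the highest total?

Arrival: 8·0 + 4·3 + 4·1 + 2·3 = 22
Parasite: 8·3 + 4·1 + 4·3 + 2·2 = 44
Whiplash: 8·2 + 4·2 + 4·0 + 2·1 = 26
Amour: 8·1 + 4·0 + 4·2 + 2·0 = 16
Parasite has the highest Borda score (44).

Parasite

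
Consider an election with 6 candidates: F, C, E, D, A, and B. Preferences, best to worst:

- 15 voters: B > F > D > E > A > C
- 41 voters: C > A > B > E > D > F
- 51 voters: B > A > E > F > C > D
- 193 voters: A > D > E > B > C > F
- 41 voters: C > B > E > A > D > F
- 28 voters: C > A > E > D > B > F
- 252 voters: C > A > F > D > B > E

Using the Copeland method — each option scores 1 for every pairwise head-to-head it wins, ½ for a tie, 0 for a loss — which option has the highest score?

F: beats D; loses to C, E, A, and B → score 1.
C: beats F, E, D, A, and B → score 5.
E: beats F; loses to C, D, A, and B → score 1.
D: beats E and B; loses to F, C, and A → score 2.
A: beats F, E, D, and B; loses to C → score 4.
B: beats F and E; loses to C, D, and A → score 2.
C has the best pairwise record.

C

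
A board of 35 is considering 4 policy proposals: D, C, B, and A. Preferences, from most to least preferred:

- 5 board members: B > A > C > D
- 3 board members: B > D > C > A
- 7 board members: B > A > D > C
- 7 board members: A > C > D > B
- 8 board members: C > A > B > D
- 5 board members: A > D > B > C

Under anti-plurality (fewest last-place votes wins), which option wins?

A

Last-place votes: D 13, C 12, B 7, A 3.
A is ranked last by the fewest voters, so A wins.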